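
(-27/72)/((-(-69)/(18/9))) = -1/92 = -0.01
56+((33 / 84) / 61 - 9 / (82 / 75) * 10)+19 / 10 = -8547139 / 350140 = -24.41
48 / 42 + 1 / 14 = 17 / 14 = 1.21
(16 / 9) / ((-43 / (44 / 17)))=-704 / 6579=-0.11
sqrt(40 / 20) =sqrt(2) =1.41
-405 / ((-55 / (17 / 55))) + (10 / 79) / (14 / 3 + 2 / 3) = 879339 / 382360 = 2.30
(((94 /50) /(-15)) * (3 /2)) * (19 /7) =-893 /1750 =-0.51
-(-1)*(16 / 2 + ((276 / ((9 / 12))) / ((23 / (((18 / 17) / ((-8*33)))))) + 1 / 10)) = 15027 / 1870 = 8.04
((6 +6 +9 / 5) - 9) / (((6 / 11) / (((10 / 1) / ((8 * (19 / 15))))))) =165 / 19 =8.68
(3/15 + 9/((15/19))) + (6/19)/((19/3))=21028/1805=11.65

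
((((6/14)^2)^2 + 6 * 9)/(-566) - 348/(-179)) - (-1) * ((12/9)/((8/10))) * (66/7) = 17.56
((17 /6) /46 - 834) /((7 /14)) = -1667.88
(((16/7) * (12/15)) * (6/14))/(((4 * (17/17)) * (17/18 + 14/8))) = 1728/23765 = 0.07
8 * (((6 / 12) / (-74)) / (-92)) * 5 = 0.00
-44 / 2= -22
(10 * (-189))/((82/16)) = -15120/41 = -368.78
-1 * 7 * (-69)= 483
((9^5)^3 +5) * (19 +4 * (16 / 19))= 87503731140227950 / 19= 4605459533696207.89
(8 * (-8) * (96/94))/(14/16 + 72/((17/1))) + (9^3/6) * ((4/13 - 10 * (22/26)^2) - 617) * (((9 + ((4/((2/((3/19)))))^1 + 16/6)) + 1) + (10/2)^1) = -15049093720821/11040770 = -1363047.48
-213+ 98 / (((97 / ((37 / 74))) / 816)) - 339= -13560 / 97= -139.79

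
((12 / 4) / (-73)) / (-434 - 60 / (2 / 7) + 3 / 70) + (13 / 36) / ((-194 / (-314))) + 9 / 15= 68056999501 / 57454242660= 1.18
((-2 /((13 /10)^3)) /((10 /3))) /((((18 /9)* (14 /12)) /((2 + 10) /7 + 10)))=-147600 /107653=-1.37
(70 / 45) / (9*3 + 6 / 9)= 14 / 249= 0.06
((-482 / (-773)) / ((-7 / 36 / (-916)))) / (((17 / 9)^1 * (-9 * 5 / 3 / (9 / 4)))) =-233.27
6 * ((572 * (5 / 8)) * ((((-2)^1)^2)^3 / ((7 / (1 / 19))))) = 137280 / 133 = 1032.18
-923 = -923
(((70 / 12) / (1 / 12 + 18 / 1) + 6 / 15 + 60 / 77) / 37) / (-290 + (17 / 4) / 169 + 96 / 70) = -12116624 / 86153380269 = -0.00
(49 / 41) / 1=49 / 41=1.20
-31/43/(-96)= 31/4128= 0.01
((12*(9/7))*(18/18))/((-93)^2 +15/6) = 216/121121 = 0.00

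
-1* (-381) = 381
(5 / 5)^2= 1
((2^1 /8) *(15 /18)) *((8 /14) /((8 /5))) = 25 /336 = 0.07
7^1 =7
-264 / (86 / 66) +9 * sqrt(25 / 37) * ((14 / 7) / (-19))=-8712 / 43 - 90 * sqrt(37) / 703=-203.38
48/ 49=0.98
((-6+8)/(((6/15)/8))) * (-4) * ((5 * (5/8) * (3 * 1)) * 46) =-69000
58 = 58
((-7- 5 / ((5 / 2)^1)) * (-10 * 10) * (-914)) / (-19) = 822600 / 19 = 43294.74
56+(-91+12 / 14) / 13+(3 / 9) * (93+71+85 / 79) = 748312 / 7189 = 104.09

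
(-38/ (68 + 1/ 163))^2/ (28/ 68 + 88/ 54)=1956647436/ 12792884425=0.15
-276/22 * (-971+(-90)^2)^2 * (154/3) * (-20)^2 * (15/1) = -196378684824000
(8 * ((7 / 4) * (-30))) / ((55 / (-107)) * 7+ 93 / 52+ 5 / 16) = 3115840 / 11107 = 280.53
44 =44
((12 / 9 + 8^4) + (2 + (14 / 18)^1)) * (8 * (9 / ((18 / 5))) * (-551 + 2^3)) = -133581620 / 3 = -44527206.67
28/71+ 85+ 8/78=236741/2769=85.50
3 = 3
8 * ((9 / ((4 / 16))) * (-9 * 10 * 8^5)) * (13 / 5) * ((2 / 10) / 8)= -276037632 / 5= -55207526.40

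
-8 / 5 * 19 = -152 / 5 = -30.40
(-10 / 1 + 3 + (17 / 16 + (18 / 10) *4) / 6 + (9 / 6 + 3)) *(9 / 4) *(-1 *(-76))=-30723 / 160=-192.02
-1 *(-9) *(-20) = -180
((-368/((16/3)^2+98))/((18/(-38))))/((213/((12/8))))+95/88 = 3991729/3555112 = 1.12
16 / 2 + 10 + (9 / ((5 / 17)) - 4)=223 / 5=44.60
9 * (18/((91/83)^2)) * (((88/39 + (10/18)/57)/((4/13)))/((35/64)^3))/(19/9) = 52635956281344/18310326125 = 2874.66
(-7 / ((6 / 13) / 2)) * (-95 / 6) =8645 / 18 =480.28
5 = 5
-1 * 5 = -5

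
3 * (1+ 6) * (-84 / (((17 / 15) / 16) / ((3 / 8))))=-158760 / 17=-9338.82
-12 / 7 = -1.71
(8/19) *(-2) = -16/19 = -0.84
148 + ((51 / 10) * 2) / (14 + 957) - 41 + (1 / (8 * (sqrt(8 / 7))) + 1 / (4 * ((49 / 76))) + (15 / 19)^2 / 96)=sqrt(14) / 32 + 295165770093 / 2748163040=107.52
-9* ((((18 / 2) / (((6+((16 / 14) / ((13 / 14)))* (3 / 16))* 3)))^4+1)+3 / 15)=-11.28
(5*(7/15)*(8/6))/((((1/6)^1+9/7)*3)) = 392/549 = 0.71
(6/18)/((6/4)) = 2/9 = 0.22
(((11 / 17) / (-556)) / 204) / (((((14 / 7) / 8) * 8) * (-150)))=11 / 578462400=0.00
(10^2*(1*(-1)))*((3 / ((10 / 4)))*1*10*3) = -3600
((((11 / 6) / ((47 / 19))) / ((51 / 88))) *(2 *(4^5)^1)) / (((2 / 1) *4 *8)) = 294272 / 7191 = 40.92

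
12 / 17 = 0.71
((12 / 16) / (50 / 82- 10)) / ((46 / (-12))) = 369 / 17710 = 0.02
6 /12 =1 /2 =0.50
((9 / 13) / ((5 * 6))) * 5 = 3 / 26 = 0.12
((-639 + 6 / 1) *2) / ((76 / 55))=-34815 / 38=-916.18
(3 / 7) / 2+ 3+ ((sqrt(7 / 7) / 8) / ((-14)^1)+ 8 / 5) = 2691 / 560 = 4.81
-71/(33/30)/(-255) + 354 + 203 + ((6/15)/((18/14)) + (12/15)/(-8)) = 557.46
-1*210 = -210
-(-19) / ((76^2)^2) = 0.00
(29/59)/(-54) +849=2704885/3186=848.99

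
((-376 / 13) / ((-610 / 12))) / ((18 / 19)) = 7144 / 11895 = 0.60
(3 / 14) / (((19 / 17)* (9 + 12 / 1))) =17 / 1862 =0.01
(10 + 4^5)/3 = 1034/3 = 344.67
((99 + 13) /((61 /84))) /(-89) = -9408 /5429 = -1.73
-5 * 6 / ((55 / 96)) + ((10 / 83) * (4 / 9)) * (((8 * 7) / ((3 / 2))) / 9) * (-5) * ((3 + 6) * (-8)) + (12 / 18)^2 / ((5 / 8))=3489568 / 123255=28.31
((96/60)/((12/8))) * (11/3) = 176/45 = 3.91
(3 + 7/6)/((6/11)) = 275/36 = 7.64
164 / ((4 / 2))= 82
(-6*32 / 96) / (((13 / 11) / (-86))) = 1892 / 13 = 145.54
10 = 10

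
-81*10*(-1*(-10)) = -8100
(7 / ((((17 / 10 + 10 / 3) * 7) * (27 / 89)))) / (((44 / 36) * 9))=890 / 14949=0.06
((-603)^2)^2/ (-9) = -14690167209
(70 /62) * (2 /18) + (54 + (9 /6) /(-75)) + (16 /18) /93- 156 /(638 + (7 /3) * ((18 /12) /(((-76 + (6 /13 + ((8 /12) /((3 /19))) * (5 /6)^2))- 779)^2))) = 1156649096259868854101 /21470921391862219950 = 53.87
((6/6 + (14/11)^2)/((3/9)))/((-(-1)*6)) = 317/242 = 1.31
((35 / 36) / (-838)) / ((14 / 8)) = -5 / 7542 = -0.00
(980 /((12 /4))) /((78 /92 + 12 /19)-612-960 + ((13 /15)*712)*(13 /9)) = -38543400 /80139053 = -0.48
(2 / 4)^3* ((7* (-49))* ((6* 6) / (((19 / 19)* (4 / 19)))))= -58653 / 8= -7331.62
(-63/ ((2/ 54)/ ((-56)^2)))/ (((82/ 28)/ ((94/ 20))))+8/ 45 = -15794968568/ 1845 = -8560958.57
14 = 14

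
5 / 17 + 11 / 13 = 252 / 221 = 1.14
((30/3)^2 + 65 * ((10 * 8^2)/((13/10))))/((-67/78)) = -2503800/67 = -37370.15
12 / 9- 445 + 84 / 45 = -2209 / 5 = -441.80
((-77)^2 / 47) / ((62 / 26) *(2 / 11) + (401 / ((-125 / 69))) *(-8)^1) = 0.07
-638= -638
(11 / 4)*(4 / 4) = 11 / 4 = 2.75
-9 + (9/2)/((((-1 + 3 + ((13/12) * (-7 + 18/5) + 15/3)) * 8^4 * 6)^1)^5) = -202389346766740243856360444451/22487705196304471539595608064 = -9.00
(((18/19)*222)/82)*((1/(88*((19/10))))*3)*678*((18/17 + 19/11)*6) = 15879814290/30445657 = 521.58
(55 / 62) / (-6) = -55 / 372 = -0.15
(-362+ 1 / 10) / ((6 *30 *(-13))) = 3619 / 23400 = 0.15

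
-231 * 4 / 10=-462 / 5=-92.40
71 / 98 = 0.72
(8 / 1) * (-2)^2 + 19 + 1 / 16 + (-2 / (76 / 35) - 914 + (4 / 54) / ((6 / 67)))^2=31666887255901 / 37896336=835618.71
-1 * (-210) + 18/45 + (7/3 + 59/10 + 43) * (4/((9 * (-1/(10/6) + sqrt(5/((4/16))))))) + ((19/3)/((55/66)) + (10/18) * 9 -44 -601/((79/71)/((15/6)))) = -817351895/698202 + 30740 * sqrt(5)/13257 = -1165.47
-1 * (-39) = 39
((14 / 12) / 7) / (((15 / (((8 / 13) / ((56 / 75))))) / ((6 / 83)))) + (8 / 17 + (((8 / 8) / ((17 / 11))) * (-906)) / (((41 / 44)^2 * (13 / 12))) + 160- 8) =-470.76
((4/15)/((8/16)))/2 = 4/15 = 0.27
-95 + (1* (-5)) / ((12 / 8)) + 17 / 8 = -2309 / 24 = -96.21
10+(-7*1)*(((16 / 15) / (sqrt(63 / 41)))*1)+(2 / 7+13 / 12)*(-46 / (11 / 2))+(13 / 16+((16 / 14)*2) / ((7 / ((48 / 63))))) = -6.41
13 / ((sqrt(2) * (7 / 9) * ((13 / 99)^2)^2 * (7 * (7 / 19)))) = 16426191771 * sqrt(2) / 1507142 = 15413.37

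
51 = 51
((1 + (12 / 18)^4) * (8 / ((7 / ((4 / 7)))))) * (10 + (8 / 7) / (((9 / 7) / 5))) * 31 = 12509120 / 35721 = 350.19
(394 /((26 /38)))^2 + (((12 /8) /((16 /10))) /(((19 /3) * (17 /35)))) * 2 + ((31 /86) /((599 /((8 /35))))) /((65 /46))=652719037858585293 /1968396302600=331599.40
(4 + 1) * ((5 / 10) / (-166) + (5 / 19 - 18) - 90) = -3398115 / 6308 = -538.70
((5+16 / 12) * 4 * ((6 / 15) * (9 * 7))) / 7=456 / 5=91.20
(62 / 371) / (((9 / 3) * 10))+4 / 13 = 22663 / 72345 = 0.31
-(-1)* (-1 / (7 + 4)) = -1 / 11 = -0.09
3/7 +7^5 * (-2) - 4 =-235323/7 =-33617.57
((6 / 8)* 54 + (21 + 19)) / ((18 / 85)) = 13685 / 36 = 380.14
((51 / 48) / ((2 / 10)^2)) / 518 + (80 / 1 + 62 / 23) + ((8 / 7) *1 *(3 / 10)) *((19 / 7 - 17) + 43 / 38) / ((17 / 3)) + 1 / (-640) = 706406004147 / 8620017280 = 81.95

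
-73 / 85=-0.86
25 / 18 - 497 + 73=-7607 / 18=-422.61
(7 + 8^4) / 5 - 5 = 4078 / 5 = 815.60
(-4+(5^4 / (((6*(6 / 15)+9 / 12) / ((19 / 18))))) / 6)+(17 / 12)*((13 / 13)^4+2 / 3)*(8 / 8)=226349 / 6804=33.27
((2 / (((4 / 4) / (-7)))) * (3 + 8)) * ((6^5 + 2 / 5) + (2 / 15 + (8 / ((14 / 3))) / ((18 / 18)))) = -17967752 / 15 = -1197850.13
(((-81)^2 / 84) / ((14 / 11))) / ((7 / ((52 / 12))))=104247 / 2744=37.99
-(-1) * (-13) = -13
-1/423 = -0.00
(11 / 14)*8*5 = 220 / 7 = 31.43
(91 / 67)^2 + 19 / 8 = 151539 / 35912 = 4.22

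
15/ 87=5/ 29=0.17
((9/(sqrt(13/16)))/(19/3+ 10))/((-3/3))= -108 * sqrt(13)/637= -0.61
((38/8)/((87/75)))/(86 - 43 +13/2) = 475/5742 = 0.08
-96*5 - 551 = -1031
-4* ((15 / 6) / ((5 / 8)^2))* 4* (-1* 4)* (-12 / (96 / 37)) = -9472 / 5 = -1894.40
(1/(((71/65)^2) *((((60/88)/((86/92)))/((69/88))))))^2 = 1320232225/1626347584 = 0.81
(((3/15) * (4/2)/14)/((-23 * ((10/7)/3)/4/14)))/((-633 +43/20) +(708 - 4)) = -48/24035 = -0.00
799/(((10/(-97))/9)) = -697527/10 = -69752.70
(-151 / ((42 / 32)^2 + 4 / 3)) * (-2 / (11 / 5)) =1159680 / 25817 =44.92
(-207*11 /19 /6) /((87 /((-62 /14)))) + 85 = 663533 /7714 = 86.02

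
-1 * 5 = -5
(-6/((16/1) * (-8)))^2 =9/4096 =0.00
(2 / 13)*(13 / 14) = 0.14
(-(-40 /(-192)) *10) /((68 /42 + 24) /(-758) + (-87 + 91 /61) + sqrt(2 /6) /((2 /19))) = 12440211947275 *sqrt(3) /13741567293406898 + 168025349591225 /6870783646703449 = 0.03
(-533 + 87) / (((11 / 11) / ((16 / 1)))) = -7136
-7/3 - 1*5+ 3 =-13/3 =-4.33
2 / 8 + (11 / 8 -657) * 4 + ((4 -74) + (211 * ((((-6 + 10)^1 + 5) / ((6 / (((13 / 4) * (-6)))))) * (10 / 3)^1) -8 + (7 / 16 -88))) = -373765 / 16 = -23360.31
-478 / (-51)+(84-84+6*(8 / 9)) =250 / 17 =14.71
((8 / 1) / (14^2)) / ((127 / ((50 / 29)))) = 100 / 180467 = 0.00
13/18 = 0.72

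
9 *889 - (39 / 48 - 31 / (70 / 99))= 4504657 / 560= 8044.03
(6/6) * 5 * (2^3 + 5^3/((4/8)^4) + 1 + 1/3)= 30140/3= 10046.67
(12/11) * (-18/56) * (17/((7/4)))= -1836/539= -3.41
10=10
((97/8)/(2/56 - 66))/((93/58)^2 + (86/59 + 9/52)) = -62569559/1430278013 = -0.04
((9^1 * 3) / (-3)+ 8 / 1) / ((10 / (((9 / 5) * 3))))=-0.54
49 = 49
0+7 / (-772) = -0.01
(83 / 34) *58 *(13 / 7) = 31291 / 119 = 262.95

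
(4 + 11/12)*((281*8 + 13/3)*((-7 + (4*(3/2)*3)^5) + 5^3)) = 376673944909/18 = 20926330272.72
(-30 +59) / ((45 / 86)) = 2494 / 45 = 55.42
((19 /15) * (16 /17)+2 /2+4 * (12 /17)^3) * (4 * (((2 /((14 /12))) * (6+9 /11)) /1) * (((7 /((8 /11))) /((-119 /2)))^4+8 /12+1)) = 280.56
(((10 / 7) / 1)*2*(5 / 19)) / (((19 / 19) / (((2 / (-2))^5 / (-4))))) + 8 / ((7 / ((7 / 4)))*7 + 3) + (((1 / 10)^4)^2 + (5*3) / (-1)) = -6000599995877 / 412300000000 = -14.55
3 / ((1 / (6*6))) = 108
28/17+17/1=317/17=18.65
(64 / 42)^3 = 32768 / 9261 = 3.54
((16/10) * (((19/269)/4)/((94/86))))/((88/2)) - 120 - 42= -225297443/1390730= -162.00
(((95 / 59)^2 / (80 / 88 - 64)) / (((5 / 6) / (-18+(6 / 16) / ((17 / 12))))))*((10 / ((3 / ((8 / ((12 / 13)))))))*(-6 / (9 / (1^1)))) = -345874100 / 20534419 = -16.84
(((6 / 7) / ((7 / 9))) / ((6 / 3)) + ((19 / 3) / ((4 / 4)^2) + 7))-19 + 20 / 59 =-41428 / 8673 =-4.78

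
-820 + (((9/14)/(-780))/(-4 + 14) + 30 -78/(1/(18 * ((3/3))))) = -2194.00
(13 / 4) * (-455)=-5915 / 4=-1478.75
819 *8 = 6552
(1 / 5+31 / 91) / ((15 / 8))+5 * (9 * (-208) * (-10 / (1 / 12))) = 2555280656 / 2275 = 1123200.29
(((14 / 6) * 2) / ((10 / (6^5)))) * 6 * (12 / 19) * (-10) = -2612736 / 19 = -137512.42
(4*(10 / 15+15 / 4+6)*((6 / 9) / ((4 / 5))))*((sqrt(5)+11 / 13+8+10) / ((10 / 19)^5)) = 2476099*sqrt(5) / 2880+121328851 / 7488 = 18125.58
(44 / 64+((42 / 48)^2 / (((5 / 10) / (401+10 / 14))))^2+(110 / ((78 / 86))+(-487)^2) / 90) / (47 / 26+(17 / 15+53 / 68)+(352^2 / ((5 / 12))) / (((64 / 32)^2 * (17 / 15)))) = 727527213599 / 125259179472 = 5.81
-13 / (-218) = 13 / 218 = 0.06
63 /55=1.15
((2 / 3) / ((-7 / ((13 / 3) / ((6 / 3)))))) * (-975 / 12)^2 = -1373125 / 1008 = -1362.23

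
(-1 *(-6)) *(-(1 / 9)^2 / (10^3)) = -1 / 13500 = -0.00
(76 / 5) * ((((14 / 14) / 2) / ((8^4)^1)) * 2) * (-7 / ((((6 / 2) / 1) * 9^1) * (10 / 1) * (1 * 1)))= -133 / 1382400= -0.00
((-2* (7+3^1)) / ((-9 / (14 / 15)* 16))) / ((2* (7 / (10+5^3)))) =1.25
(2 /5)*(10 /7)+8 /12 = 26 /21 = 1.24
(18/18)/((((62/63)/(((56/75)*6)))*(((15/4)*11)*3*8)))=196/42625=0.00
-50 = -50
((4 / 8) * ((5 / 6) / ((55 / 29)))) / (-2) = -0.11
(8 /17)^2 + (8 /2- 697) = -200213 /289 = -692.78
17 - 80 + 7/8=-497/8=-62.12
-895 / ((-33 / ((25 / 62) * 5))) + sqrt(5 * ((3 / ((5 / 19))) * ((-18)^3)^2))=111875 / 2046 + 5832 * sqrt(57)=44085.31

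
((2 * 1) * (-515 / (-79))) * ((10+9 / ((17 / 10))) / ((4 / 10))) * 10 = 6695000 / 1343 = 4985.11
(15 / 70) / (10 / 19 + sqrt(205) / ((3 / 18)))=-57 / 3729712 + 3249 * sqrt(205) / 18648560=0.00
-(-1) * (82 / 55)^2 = 6724 / 3025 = 2.22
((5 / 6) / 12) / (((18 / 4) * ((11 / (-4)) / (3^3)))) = -0.15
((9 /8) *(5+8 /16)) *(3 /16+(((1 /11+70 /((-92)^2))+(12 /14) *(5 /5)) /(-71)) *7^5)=-13456913535 /9615104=-1399.56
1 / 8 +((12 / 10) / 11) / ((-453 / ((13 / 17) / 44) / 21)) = 1551943 / 12424280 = 0.12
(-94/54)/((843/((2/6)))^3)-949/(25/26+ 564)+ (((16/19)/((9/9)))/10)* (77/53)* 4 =-38449417367095832087/32299958022200142345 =-1.19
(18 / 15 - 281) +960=3401 / 5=680.20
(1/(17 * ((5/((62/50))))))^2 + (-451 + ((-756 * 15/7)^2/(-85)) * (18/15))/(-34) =9961298797/9031250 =1102.98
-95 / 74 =-1.28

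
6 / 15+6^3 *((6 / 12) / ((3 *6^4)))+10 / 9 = 277 / 180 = 1.54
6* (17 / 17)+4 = 10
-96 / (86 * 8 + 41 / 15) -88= -913208 / 10361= -88.14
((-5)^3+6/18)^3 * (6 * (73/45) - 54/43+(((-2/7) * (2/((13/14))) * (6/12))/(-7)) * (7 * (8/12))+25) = -1641653834744/25155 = -65261531.89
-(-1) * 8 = 8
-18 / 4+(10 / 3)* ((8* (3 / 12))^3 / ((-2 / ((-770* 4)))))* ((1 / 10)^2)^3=-16721 / 3750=-4.46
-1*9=-9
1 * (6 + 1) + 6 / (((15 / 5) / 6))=19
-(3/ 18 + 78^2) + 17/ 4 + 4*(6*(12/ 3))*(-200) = -303359/ 12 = -25279.92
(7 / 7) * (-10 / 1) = -10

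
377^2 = 142129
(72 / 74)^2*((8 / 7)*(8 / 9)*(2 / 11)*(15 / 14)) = 138240 / 737891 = 0.19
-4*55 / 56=-55 / 14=-3.93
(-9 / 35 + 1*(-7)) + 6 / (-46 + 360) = -39773 / 5495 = -7.24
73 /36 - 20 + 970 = 34273 /36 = 952.03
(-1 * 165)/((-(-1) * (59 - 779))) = 11/48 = 0.23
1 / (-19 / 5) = -5 / 19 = -0.26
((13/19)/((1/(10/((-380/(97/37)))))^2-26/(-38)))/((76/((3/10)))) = 0.00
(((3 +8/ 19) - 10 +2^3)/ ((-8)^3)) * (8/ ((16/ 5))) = -135/ 19456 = -0.01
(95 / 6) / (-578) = -95 / 3468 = -0.03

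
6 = 6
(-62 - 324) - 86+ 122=-350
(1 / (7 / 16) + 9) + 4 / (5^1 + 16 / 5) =3379 / 287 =11.77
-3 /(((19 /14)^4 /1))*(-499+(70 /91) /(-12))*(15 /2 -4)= 1544.70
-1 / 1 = -1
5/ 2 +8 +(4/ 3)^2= 221/ 18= 12.28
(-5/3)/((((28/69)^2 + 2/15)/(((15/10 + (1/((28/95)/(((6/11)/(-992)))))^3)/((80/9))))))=-381924814776809544045/404676835996837347328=-0.94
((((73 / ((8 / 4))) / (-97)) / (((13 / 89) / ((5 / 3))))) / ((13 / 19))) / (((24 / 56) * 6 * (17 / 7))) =-30243535 / 30097548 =-1.00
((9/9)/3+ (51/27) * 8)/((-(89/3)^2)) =-139/7921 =-0.02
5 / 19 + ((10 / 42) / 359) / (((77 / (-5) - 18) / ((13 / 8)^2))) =402803885 / 1530959808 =0.26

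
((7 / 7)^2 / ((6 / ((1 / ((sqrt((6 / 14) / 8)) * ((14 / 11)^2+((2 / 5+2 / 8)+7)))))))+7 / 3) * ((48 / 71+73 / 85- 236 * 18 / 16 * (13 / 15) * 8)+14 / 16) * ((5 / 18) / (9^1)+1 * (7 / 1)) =-2775150385 / 92016- 239852283275 * sqrt(42) / 1548146196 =-31163.49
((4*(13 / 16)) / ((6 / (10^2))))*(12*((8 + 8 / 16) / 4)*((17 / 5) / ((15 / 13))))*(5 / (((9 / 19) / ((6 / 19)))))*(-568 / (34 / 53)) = -108110990 / 9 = -12012332.22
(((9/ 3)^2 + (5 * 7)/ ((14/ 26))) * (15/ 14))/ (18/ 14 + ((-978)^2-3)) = 185/ 2231792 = 0.00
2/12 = 1/6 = 0.17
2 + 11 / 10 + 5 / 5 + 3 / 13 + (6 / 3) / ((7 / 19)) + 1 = 9791 / 910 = 10.76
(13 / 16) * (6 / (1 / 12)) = 117 / 2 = 58.50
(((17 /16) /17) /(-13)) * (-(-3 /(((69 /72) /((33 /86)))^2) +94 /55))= 0.01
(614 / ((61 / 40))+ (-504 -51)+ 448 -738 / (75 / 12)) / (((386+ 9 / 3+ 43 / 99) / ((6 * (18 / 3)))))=16.41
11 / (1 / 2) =22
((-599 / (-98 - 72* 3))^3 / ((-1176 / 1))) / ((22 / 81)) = -5802888573 / 266991657856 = -0.02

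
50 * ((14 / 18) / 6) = 175 / 27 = 6.48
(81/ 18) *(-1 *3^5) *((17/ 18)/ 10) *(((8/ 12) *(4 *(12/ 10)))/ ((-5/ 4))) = 33048/ 125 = 264.38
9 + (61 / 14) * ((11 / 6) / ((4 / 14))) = 887 / 24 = 36.96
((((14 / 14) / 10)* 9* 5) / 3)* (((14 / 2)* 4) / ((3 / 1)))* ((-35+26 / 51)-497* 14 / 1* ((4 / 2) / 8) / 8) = -1439011 / 408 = -3526.99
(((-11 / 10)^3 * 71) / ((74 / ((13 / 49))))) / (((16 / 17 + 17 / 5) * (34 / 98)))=-0.22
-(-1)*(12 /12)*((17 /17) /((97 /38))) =38 /97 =0.39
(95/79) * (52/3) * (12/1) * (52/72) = 128440/711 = 180.65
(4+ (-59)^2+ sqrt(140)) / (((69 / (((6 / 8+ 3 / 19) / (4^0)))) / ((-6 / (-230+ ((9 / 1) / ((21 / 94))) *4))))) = 21 *sqrt(35) / 9158+ 73185 / 18316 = 4.01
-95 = -95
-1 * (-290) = 290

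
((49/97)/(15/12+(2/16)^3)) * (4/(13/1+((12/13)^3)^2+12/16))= 1937519747072/17249045784287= 0.11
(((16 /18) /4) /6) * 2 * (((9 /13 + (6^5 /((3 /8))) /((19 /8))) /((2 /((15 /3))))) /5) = 239635 /741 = 323.39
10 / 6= 5 / 3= 1.67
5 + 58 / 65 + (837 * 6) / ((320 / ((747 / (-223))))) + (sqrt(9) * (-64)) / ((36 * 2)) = -68664419 / 1391520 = -49.34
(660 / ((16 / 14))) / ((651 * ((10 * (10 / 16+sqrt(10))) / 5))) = -110 / 3813+176 * sqrt(10) / 3813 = 0.12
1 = 1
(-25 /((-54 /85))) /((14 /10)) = 10625 /378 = 28.11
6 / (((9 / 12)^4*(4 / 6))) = 28.44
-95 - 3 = -98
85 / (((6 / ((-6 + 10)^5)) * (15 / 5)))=43520 / 9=4835.56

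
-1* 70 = -70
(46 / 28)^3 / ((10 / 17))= 206839 / 27440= 7.54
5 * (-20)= -100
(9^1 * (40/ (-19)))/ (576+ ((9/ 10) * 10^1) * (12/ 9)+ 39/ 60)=-7200/ 223687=-0.03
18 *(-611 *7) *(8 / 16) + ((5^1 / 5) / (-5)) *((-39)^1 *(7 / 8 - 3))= -1540383 / 40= -38509.58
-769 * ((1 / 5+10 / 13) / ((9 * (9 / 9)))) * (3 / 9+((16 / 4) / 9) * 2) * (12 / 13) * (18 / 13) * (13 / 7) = -203016 / 845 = -240.26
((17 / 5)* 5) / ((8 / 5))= 85 / 8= 10.62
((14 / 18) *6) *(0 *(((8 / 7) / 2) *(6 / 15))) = 0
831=831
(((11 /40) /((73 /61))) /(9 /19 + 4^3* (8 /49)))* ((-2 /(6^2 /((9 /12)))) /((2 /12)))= -624701 /118773920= -0.01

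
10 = 10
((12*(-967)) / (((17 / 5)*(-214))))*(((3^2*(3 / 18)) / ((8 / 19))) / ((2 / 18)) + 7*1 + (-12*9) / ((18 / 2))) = 6280665 / 14552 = 431.60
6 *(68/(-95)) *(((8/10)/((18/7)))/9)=-0.15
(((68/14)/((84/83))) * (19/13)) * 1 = 26809/3822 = 7.01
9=9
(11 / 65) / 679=11 / 44135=0.00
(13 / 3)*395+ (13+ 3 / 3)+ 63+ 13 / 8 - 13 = 42655 / 24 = 1777.29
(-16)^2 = 256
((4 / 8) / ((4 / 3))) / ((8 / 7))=21 / 64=0.33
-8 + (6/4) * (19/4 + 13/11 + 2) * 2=695/44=15.80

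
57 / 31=1.84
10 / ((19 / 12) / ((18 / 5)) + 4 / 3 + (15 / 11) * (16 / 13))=308880 / 106609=2.90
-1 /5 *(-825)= 165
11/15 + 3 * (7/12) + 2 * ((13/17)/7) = 19291/7140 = 2.70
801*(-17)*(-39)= 531063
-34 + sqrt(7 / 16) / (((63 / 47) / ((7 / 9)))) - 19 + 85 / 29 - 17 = -1945 / 29 + 47 * sqrt(7) / 324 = -66.69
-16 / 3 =-5.33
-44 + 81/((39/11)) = -275/13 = -21.15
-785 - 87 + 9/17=-14815/17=-871.47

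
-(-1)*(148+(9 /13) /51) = 32711 /221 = 148.01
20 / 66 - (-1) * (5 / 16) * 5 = 985 / 528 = 1.87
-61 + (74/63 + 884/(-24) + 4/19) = -230897/2394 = -96.45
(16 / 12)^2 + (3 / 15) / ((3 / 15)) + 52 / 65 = 161 / 45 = 3.58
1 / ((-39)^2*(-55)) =-0.00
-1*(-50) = 50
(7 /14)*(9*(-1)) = -9 /2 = -4.50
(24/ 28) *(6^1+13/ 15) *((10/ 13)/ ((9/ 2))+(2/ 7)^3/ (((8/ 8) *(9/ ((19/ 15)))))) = 21604456/ 21068775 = 1.03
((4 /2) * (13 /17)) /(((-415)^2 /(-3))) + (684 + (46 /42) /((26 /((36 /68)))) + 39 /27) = 685.47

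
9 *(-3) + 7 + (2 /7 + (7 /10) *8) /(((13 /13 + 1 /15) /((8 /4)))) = -251 /28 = -8.96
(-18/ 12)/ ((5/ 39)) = -117/ 10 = -11.70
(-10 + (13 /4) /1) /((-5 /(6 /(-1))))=-81 /10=-8.10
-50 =-50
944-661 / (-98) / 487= 45054005 / 47726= 944.01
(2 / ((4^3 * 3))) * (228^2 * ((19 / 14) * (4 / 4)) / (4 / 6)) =61731 / 56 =1102.34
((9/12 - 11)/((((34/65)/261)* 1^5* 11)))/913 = -695565/1365848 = -0.51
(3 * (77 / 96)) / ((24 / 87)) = 2233 / 256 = 8.72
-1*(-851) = 851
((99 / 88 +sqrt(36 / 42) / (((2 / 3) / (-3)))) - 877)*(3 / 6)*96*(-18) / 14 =1944*sqrt(42) / 49 +54054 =54311.11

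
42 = 42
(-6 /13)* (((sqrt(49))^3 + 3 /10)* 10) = -20598 /13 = -1584.46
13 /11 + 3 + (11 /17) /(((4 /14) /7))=20.03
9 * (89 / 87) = 267 / 29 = 9.21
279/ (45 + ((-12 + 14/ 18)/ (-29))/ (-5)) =364095/ 58624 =6.21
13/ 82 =0.16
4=4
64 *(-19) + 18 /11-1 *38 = -13776 /11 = -1252.36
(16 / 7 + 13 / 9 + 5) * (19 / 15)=2090 / 189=11.06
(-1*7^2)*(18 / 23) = -882 / 23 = -38.35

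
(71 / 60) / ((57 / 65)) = 923 / 684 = 1.35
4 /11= 0.36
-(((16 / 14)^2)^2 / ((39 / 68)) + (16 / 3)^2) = -8826112 / 280917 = -31.42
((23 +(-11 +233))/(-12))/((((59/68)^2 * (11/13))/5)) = -18409300/114873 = -160.26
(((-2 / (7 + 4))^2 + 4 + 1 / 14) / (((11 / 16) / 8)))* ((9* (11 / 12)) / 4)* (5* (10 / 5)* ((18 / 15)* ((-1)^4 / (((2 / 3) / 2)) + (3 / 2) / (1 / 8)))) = 15018480 / 847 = 17731.38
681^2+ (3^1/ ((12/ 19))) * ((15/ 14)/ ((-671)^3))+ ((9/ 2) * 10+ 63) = 7847854407111819/ 16918255816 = 463869.00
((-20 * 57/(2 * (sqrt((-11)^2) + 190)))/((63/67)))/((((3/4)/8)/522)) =-352640/21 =-16792.38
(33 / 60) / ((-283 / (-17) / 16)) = 748 / 1415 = 0.53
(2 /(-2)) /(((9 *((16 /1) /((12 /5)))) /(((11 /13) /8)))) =-11 /6240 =-0.00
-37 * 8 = -296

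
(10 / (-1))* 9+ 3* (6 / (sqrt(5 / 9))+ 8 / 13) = -64.00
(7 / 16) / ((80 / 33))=231 / 1280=0.18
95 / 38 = 5 / 2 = 2.50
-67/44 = -1.52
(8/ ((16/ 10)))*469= 2345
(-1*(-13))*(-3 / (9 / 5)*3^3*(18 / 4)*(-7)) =36855 / 2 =18427.50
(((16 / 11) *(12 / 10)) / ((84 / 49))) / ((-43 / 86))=-112 / 55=-2.04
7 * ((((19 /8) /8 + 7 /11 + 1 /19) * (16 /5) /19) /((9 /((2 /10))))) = 92309 /3573900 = 0.03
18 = 18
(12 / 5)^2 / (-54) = -8 / 75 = -0.11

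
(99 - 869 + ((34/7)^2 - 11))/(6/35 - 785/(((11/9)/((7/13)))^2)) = 1264872895/254159689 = 4.98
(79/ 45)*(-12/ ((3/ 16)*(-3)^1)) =5056/ 135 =37.45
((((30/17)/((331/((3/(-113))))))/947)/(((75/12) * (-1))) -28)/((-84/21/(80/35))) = 337204502032/21075281395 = 16.00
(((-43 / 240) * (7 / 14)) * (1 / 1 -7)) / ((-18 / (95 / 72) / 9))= -817 / 2304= -0.35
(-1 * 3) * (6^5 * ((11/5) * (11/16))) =-176418/5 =-35283.60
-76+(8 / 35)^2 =-93036 / 1225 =-75.95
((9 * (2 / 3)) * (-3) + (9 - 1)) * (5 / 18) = -25 / 9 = -2.78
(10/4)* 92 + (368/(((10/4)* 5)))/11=63986/275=232.68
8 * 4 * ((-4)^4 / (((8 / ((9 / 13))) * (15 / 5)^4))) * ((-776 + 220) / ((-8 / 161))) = 11458048 / 117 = 97932.03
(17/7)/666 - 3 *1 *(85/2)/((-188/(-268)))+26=-17063686/109557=-155.75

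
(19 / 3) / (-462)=-19 / 1386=-0.01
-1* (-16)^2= -256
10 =10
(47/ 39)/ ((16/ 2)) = 47/ 312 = 0.15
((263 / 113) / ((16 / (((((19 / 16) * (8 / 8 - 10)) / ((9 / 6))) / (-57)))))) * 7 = 1841 / 14464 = 0.13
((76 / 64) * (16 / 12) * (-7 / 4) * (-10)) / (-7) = -95 / 24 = -3.96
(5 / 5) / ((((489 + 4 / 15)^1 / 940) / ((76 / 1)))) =1071600 / 7339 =146.01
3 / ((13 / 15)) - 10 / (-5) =71 / 13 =5.46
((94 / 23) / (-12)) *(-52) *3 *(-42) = -51324 / 23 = -2231.48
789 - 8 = 781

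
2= 2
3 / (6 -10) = -0.75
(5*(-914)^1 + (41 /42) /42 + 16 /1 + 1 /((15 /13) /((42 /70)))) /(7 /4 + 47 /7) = -200807443 /373275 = -537.96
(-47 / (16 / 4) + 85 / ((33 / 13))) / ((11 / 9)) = 8607 / 484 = 17.78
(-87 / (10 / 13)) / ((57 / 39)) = -14703 / 190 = -77.38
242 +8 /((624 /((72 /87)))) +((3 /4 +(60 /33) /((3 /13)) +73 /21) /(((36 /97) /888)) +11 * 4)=15283344641 /522522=29249.19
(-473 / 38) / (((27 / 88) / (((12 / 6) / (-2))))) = 20812 / 513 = 40.57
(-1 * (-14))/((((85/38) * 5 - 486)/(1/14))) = -38/18043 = -0.00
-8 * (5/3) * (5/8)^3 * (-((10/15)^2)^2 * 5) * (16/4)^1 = 3125/243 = 12.86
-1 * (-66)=66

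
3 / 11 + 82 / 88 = 53 / 44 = 1.20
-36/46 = -18/23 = -0.78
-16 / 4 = -4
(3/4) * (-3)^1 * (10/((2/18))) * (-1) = 405/2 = 202.50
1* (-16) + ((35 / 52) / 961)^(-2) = 2497181184 / 1225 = 2038515.25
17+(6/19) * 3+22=759/19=39.95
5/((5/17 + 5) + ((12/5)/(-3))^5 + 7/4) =1062500/1427243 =0.74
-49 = -49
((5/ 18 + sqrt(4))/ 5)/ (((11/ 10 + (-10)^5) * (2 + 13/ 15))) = -205/ 128998581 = -0.00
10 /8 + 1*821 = 3289 /4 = 822.25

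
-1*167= -167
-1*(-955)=955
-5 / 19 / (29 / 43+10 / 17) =-3655 / 17537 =-0.21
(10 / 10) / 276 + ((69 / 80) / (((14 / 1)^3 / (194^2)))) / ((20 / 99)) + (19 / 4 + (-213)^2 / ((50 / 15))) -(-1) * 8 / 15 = 345211143737 / 25244800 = 13674.54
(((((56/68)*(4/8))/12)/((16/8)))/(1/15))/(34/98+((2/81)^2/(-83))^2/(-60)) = 0.74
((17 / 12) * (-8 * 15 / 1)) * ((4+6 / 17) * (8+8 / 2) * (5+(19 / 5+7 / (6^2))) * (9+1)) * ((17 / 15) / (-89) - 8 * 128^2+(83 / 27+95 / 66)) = 104684485447.14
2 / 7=0.29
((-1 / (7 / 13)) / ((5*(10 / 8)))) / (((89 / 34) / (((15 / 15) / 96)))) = -221 / 186900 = -0.00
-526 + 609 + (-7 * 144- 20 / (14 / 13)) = -6605 / 7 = -943.57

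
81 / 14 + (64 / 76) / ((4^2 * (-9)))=13837 / 2394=5.78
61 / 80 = 0.76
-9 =-9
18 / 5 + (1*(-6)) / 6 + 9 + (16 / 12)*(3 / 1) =78 / 5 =15.60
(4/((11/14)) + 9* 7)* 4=2996/11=272.36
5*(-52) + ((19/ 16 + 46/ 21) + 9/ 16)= -21509/ 84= -256.06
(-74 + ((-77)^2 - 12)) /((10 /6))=17529 /5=3505.80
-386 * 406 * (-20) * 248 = 777311360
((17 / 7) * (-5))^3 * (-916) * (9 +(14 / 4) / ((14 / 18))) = 7594269750 / 343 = 22140728.13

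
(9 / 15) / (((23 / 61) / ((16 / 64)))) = 183 / 460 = 0.40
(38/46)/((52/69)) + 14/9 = 1241/468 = 2.65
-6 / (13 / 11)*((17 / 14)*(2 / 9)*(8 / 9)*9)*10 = -29920 / 273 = -109.60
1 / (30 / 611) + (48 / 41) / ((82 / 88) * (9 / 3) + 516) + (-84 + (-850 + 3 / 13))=-913.40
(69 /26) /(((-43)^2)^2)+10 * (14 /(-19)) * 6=-74666612529 /1688887694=-44.21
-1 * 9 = -9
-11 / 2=-5.50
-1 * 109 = -109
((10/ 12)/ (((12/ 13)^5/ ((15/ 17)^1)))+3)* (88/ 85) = 381295079/ 89890560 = 4.24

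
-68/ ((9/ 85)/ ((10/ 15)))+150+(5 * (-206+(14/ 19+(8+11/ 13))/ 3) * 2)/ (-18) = -1103575/ 6669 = -165.48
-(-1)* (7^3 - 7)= 336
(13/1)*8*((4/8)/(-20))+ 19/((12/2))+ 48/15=113/30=3.77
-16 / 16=-1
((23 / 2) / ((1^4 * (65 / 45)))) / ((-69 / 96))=-144 / 13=-11.08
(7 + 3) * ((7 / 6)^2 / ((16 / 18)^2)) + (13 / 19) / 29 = 1216619 / 70528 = 17.25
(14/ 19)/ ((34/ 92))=644/ 323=1.99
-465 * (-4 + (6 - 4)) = 930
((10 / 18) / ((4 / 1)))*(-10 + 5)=-25 / 36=-0.69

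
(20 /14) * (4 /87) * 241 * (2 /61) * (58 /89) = 38560 /114009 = 0.34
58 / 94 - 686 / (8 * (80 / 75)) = -239959 / 3008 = -79.77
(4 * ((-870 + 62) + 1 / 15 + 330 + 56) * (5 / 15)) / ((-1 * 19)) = 25316 / 855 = 29.61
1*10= 10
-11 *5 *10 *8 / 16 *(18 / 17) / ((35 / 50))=-49500 / 119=-415.97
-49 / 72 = -0.68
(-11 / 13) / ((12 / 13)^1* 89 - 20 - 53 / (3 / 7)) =33 / 2399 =0.01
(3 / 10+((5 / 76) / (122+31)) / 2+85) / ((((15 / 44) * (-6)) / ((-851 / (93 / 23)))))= 2135527803827 / 243315900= 8776.77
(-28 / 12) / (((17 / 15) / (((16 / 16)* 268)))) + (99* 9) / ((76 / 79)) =483733 / 1292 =374.41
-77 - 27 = -104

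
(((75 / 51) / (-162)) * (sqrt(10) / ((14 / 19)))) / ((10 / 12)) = -95 * sqrt(10) / 6426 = -0.05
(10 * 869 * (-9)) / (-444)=13035 / 74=176.15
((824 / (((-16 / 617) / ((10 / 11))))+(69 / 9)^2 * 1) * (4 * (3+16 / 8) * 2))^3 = -1487753305995500683264000 / 970299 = -1533293661021500262.56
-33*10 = -330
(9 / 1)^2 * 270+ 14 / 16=174967 / 8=21870.88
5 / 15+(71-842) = -2312 / 3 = -770.67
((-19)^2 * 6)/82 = 1083/41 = 26.41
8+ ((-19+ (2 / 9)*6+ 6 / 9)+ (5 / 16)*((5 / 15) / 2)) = -859 / 96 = -8.95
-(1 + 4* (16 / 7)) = -71 / 7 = -10.14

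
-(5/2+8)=-21/2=-10.50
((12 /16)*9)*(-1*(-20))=135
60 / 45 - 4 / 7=16 / 21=0.76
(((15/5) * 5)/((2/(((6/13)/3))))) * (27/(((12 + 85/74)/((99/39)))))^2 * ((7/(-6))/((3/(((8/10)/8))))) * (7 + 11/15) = -14007942036/1485688295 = -9.43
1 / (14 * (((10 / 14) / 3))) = 3 / 10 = 0.30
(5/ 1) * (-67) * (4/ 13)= -103.08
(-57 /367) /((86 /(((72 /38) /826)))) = -27 /6517553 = -0.00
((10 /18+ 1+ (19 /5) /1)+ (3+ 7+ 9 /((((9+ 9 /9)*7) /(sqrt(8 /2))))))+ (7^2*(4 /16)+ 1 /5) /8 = 173063 /10080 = 17.17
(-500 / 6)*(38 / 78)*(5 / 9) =-23750 / 1053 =-22.55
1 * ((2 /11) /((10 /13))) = 13 /55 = 0.24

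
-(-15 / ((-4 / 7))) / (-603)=35 / 804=0.04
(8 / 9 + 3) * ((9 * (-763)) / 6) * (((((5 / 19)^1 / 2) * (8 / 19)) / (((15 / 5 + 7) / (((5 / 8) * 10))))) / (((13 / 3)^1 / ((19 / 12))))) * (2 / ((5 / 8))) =-133525 / 741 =-180.20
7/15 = 0.47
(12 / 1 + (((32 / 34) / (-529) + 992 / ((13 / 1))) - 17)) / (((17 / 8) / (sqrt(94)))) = 66690424 * sqrt(94) / 1987453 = 325.33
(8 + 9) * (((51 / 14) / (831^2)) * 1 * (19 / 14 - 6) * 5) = -93925 / 45116652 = -0.00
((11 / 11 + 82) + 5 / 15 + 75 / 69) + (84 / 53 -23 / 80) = 25077569 / 292560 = 85.72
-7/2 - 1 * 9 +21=17/2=8.50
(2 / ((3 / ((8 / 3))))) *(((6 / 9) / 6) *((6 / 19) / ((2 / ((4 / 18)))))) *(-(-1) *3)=32 / 1539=0.02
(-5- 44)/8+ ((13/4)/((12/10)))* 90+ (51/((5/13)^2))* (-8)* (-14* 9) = 69551141/200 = 347755.70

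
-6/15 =-2/5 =-0.40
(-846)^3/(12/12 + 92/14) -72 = -4238473968/53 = -79971206.94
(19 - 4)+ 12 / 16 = 63 / 4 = 15.75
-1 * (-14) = 14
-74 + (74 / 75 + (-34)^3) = -2953276 / 75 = -39377.01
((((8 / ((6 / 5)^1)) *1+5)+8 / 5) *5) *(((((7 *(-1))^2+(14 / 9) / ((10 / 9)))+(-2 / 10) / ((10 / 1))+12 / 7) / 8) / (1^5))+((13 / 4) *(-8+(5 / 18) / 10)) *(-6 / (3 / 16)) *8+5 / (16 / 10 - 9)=6586624337 / 932400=7064.16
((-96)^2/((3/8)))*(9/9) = 24576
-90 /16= -5.62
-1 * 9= -9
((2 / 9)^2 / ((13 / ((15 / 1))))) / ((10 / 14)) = 28 / 351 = 0.08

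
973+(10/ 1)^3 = 1973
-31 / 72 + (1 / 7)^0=41 / 72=0.57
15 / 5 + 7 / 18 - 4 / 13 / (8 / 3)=383 / 117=3.27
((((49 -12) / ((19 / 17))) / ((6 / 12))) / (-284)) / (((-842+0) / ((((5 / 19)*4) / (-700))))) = -0.00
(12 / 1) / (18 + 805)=0.01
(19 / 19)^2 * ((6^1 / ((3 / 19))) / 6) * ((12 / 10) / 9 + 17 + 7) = 6878 / 45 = 152.84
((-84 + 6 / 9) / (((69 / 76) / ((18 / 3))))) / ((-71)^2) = -38000 / 347829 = -0.11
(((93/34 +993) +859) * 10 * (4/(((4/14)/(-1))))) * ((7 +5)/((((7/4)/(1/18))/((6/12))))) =-2522440/51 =-49459.61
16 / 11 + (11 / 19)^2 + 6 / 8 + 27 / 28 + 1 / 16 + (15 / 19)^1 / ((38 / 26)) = 1826453 / 444752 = 4.11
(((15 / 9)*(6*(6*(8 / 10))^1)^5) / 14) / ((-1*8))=-294844.59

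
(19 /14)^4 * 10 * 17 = 11077285 /19208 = 576.70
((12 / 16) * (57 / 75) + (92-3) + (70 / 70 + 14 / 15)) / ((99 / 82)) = 1125491 / 14850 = 75.79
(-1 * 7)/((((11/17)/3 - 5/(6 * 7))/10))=-16660/23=-724.35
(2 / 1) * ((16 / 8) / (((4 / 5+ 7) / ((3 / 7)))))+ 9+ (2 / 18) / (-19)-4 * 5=-167842 / 15561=-10.79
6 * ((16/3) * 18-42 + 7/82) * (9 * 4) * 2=957960/41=23364.88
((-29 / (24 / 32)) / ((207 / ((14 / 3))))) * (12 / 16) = -406 / 621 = -0.65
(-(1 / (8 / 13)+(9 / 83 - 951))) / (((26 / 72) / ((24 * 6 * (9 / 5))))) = 3675985416 / 5395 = 681368.94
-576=-576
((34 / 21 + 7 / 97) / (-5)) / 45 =-689 / 91665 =-0.01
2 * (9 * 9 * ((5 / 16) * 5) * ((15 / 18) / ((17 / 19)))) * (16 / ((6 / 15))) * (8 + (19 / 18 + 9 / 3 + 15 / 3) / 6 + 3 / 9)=92817.10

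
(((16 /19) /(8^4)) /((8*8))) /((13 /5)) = 5 /4046848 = 0.00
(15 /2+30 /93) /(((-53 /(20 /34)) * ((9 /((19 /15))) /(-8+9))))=-9215 /754137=-0.01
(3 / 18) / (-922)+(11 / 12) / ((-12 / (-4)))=1267 / 4149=0.31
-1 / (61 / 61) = -1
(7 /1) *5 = 35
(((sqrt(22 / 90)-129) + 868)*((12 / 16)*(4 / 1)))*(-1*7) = -15519-7*sqrt(55) / 5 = -15529.38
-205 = -205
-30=-30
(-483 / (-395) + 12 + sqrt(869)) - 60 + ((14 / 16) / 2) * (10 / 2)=-281807 / 6320 + sqrt(869)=-15.11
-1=-1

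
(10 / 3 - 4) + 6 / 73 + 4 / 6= 6 / 73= 0.08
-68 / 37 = -1.84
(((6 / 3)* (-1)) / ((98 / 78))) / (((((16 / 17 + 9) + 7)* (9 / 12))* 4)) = -221 / 7056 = -0.03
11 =11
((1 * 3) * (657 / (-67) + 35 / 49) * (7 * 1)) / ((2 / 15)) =-95940 / 67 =-1431.94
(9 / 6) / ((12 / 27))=27 / 8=3.38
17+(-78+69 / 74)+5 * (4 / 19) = -82975 / 1406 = -59.01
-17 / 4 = -4.25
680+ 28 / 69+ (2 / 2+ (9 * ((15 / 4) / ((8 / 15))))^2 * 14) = 2004674579 / 35328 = 56744.64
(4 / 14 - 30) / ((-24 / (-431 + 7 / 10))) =-55939 / 105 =-532.75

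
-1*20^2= -400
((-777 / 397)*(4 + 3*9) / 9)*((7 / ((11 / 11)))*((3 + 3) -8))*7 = 786842 / 1191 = 660.66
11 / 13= 0.85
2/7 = 0.29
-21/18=-7/6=-1.17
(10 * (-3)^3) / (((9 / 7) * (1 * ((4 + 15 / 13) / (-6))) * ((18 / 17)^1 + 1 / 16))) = 891072 / 4087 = 218.03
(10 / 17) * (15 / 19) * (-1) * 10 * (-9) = 41.80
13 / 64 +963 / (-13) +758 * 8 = 4983785 / 832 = 5990.13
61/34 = 1.79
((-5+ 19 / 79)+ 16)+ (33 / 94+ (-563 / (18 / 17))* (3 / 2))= -785.99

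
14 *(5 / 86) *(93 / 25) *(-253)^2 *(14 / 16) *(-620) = -9042359403 / 86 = -105143713.99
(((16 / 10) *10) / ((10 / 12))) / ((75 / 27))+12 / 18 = 2842 / 375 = 7.58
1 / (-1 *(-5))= 1 / 5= 0.20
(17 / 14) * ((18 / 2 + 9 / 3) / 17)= 6 / 7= 0.86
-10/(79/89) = -890/79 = -11.27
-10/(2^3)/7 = -5/28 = -0.18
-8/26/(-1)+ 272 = 3540/13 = 272.31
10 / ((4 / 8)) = 20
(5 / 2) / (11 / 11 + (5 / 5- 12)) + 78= 311 / 4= 77.75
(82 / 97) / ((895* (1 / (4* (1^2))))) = 0.00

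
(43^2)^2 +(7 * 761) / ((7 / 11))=3427172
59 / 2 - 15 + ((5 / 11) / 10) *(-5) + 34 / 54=4426 / 297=14.90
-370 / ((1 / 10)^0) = -370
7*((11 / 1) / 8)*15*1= 1155 / 8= 144.38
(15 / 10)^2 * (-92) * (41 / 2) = -8487 / 2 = -4243.50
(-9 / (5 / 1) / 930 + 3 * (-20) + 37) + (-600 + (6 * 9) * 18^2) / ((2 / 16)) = 209474747 / 1550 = 135145.00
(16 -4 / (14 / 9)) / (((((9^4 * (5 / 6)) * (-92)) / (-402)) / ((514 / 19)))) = 3237172 / 11150055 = 0.29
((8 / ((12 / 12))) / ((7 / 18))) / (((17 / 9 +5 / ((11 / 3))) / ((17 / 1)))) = 121176 / 1127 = 107.52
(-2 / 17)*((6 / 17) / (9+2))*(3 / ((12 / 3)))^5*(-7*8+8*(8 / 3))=3159 / 101728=0.03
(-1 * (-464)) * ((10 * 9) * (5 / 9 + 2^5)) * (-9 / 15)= -815712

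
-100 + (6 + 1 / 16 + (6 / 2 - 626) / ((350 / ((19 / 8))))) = -19633 / 200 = -98.16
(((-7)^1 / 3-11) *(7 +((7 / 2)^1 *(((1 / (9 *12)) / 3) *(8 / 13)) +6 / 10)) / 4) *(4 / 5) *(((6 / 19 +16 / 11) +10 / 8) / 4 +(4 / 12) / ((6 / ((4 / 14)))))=-6504718531 / 415945530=-15.64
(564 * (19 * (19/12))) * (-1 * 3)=-50901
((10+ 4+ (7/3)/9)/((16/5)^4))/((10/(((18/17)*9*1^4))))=144375/1114112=0.13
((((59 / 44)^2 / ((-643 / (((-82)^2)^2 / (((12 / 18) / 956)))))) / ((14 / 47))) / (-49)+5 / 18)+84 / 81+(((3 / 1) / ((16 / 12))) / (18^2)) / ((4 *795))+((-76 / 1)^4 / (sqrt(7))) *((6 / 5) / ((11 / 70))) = 151791034848403068029 / 12220249567680+400346112 *sqrt(7) / 11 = 108713657.70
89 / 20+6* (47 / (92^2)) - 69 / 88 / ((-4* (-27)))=4.48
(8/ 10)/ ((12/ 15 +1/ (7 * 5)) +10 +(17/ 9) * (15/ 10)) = 168/ 2869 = 0.06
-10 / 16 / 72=-5 / 576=-0.01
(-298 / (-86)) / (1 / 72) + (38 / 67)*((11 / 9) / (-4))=12928981 / 51858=249.32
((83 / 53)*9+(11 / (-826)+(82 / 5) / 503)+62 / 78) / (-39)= -64016573129 / 167464640070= -0.38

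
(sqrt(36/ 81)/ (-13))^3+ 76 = 4508236/ 59319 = 76.00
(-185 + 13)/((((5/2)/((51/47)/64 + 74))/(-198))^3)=460469824357799841076899/13289344000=34649552630874.77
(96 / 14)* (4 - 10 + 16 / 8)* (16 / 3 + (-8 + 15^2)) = -42688 / 7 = -6098.29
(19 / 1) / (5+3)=19 / 8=2.38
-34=-34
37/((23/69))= 111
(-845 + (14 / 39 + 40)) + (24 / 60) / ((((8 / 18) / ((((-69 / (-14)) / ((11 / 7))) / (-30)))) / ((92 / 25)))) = -431674429 / 536250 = -804.99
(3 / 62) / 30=1 / 620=0.00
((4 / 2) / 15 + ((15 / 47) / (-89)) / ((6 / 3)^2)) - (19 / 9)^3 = -565746863 / 60988140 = -9.28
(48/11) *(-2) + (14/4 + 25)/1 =19.77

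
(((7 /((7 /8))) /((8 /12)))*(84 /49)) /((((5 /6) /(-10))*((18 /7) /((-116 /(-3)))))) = -3712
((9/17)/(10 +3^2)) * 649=18.08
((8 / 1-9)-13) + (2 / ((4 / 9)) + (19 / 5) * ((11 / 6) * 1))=-38 / 15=-2.53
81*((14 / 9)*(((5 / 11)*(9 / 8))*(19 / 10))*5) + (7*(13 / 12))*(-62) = 37471 / 264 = 141.94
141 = 141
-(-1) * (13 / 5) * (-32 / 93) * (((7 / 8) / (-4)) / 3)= 0.07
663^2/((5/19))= 8351811/5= 1670362.20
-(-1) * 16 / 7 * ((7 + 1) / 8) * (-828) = -1892.57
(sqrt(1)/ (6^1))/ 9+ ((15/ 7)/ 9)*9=817/ 378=2.16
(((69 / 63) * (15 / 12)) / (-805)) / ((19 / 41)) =-41 / 11172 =-0.00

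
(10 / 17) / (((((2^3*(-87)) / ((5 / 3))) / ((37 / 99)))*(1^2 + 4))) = -185 / 1757052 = -0.00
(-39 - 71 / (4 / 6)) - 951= -2193 / 2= -1096.50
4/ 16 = 1/ 4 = 0.25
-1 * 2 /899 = -2 /899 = -0.00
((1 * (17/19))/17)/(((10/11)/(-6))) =-33/95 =-0.35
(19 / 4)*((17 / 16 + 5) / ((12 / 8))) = 1843 / 96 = 19.20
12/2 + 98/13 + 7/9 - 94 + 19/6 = -17905/234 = -76.52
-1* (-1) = 1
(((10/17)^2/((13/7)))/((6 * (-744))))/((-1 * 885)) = 35/742127724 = 0.00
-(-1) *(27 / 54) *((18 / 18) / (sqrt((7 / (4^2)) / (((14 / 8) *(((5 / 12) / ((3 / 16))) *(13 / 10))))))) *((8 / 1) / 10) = 4 *sqrt(26) / 15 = 1.36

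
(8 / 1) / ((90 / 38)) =152 / 45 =3.38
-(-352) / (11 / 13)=416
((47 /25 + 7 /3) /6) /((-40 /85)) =-1343 /900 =-1.49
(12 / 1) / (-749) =-12 / 749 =-0.02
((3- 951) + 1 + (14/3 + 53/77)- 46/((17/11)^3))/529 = -1082818966/600363687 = -1.80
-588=-588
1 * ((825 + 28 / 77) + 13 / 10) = 90933 / 110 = 826.66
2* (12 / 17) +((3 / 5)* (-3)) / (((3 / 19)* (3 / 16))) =-5048 / 85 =-59.39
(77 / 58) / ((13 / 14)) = 539 / 377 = 1.43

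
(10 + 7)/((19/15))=255/19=13.42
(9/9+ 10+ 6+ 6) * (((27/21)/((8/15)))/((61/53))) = 48.17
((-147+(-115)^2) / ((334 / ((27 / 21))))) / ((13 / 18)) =81486 / 1169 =69.71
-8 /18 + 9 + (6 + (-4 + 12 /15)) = 511 /45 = 11.36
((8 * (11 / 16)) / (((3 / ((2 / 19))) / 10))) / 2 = 55 / 57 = 0.96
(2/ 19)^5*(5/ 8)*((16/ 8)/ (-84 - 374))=-20/ 567026671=-0.00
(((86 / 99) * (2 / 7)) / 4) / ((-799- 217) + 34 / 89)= -3827 / 62640270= -0.00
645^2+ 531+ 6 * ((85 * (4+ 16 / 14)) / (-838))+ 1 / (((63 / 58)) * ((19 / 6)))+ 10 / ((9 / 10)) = 416564.27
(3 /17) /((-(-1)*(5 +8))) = 3 /221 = 0.01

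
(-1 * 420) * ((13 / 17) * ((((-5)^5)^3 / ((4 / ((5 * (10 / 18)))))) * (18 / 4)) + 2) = 1041412353487065 / 34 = 30629775102560.74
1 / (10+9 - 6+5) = 1 / 18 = 0.06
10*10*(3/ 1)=300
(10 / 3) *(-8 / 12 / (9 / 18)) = -40 / 9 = -4.44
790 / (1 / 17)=13430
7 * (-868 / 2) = -3038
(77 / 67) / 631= 77 / 42277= 0.00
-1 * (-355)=355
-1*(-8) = 8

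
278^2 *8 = 618272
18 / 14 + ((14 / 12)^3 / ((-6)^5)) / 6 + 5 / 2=267056543 / 70543872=3.79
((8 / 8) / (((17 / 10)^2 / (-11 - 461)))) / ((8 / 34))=-11800 / 17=-694.12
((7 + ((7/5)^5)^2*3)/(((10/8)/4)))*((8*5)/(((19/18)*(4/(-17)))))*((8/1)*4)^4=-9402966778444775424/185546875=-50677042005.93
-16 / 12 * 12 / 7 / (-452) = 4 / 791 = 0.01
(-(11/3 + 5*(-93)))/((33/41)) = 56744/99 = 573.17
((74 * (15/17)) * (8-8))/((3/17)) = 0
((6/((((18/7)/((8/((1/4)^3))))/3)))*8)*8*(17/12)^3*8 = 140865536/27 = 5217242.07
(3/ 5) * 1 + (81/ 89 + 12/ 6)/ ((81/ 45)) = 2.22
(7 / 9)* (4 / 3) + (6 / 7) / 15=1034 / 945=1.09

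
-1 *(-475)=475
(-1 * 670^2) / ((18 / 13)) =-2917850 / 9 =-324205.56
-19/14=-1.36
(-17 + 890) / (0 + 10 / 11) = 9603 / 10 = 960.30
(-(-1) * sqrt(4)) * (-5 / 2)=-5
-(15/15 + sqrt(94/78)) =-sqrt(1833)/39- 1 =-2.10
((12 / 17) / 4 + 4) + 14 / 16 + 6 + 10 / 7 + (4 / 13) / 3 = 467167 / 37128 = 12.58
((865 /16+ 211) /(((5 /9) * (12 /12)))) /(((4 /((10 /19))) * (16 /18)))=70.63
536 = 536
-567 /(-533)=567 /533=1.06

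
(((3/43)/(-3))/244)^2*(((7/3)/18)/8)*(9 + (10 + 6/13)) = 1771/618220871424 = 0.00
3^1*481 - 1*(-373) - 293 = 1523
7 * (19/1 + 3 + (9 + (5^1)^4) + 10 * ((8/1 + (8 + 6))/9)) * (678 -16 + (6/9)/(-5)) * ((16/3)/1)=6809496064/405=16813570.53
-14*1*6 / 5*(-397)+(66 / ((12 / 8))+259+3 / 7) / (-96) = 1866603 / 280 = 6666.44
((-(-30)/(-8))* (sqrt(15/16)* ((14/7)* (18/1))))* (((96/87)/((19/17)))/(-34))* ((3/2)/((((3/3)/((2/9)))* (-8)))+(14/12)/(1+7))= 225* sqrt(15)/2204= 0.40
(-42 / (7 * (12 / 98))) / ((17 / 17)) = -49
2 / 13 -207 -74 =-3651 / 13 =-280.85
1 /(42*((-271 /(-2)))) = 1 /5691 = 0.00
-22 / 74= -11 / 37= -0.30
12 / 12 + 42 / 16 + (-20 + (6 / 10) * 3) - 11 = -25.58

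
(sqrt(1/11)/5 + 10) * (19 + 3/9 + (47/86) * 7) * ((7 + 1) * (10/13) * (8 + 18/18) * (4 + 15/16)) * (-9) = -318616875/559 - 12744675 * sqrt(11)/12298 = -573413.61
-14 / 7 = -2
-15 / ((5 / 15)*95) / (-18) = 1 / 38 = 0.03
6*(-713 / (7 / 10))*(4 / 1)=-171120 / 7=-24445.71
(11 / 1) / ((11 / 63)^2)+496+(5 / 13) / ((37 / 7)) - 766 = 480904 / 5291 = 90.89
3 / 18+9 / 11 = 65 / 66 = 0.98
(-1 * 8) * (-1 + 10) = -72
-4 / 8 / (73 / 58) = -29 / 73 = -0.40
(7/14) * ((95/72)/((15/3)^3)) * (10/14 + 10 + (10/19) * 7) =383/5040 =0.08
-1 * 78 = -78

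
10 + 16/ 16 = 11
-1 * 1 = -1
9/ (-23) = -0.39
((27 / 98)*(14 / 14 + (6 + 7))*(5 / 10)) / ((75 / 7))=9 / 50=0.18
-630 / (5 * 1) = -126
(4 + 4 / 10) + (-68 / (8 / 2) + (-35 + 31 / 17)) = -3891 / 85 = -45.78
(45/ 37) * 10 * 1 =450/ 37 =12.16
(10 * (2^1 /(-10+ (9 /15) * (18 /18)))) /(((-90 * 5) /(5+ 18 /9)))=14 /423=0.03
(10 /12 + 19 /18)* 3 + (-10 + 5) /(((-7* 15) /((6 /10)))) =598 /105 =5.70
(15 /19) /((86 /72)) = 540 /817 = 0.66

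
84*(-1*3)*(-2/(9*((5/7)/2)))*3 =2352/5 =470.40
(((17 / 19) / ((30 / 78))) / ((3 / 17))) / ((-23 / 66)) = -82654 / 2185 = -37.83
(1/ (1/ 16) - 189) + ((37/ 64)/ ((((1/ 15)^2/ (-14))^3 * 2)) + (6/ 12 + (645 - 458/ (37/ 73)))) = -5348661864599/ 592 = -9034901798.31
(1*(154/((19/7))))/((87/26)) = 28028/1653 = 16.96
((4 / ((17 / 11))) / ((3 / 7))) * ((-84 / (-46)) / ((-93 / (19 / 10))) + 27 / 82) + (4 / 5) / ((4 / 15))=35506991 / 7454415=4.76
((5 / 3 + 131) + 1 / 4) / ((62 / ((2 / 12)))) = 1595 / 4464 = 0.36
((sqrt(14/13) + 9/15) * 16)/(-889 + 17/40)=-640 * sqrt(182)/462059 - 384/35543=-0.03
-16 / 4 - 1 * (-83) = 79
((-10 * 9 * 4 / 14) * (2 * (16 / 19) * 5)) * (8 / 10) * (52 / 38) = -599040 / 2527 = -237.06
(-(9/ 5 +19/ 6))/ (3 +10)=-149/ 390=-0.38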